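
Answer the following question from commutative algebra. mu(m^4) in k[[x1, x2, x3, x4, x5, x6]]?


C(n+d-1,d)=C(9,4)=126


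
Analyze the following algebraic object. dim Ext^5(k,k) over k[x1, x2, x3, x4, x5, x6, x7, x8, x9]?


C(n,i)=C(9,5)=126


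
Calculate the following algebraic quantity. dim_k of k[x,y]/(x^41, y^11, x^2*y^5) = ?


k[x,y]/I, I = (x^41, y^11, x^2*y^5)
Rect: 41x11=451. Corner: (41-2)x(11-5)=234.
dim = 451-234 = 217


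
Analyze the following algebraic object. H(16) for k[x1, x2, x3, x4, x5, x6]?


C(d+n-1,n-1)=C(21,5)=20349


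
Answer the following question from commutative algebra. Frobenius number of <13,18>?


gcd(13,18)=1 => F=ab-a-b=13*18-13-18=234-31=203


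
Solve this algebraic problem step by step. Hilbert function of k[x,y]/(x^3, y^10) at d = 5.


k[x,y], I = (x^3, y^10), d = 5
Need i < 3 and d-i < 10.
Range: 0 <= i <= 2.
H(5) = 3


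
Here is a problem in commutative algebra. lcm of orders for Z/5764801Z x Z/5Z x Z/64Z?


Exponent = lcm of the cyclic orders; pairwise coprime => product.
7^8*5^1*2^6=5764801*5*64=1844736320


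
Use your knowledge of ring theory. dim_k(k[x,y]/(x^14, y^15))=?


Basis: x^i*y^j, i<14, j<15
14*15=210


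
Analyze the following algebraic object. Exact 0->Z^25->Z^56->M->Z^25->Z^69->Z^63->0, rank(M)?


Alt sum=0:
(-1)^0*25 + (-1)^1*56 + (-1)^2*? + (-1)^3*25 + (-1)^4*69 + (-1)^5*63=0
rank(M)=50


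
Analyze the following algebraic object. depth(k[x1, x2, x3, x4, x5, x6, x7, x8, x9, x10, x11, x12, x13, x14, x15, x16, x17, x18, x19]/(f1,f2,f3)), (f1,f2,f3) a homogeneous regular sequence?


depth(R)=19
depth(R/I)=19-3=16


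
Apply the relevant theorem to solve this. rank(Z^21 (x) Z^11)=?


rank(M(x)N) = rank(M)*rank(N)
21*11 = 231


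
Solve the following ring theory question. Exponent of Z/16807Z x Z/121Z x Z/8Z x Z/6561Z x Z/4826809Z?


Exponent = lcm of the cyclic orders; pairwise coprime => product.
7^5*11^2*2^3*3^8*13^6=16807*121*8*6561*4826809=515223553919498424


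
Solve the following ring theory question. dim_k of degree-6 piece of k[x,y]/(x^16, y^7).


k[x,y], I = (x^16, y^7), d = 6
Need i < 16 and d-i < 7.
Range: 0 <= i <= 6.
H(6) = 7


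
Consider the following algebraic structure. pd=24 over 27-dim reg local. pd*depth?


pd+depth=27
depth=27-24=3
pd*depth=24*3=72


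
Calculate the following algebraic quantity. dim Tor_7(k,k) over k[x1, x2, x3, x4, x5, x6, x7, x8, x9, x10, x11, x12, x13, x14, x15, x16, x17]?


Koszul: C(n,i)=C(17,7)=19448


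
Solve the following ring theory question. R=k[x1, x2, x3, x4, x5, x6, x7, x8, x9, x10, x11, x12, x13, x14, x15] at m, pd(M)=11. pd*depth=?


pd+depth=15
depth=15-11=4
pd*depth=11*4=44


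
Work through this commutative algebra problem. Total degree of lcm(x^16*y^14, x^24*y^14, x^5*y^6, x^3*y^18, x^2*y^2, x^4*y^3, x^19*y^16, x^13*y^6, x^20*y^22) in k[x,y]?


lcm = componentwise max:
x: max(16,24,5,3,2,4,19,13,20)=24
y: max(14,14,6,18,2,3,16,6,22)=22
Total=24+22=46


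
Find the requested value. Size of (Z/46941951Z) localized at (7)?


7-primary part: 46941951=7^7*57
Size=7^7=823543


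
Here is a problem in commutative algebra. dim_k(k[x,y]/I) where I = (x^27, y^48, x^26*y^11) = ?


k[x,y]/I, I = (x^27, y^48, x^26*y^11)
Rect: 27x48=1296. Corner: (27-26)x(48-11)=37.
dim = 1296-37 = 1259


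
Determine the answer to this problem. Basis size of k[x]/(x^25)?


Basis: 1,x,...,x^24
dim=25


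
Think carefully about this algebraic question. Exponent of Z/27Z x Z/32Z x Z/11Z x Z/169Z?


Exponent = lcm of the cyclic orders; pairwise coprime => product.
3^3*2^5*11^1*13^2=27*32*11*169=1606176


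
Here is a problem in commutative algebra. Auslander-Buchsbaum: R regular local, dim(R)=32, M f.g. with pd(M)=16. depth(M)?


pd+depth=depth(R)=32
depth=32-16=16


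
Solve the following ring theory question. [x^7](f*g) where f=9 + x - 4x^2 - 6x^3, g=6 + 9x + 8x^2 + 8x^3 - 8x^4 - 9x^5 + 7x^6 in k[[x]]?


[x^7] = sum a_i*b_j, i+j=7
  1*7=7
  -4*-9=36
  -6*-8=48
Sum=91


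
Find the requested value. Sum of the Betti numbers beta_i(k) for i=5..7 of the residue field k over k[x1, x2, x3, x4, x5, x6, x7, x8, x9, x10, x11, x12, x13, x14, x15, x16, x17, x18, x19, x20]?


Koszul resolution: beta_i(k)=C(n,i), n=20
C(20,5)=15504, C(20,6)=38760, C(20,7)=77520
Sum=131784


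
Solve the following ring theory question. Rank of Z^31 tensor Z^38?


rank(M(x)N) = rank(M)*rank(N)
31*38 = 1178


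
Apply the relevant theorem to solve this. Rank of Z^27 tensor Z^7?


rank(M(x)N) = rank(M)*rank(N)
27*7 = 189


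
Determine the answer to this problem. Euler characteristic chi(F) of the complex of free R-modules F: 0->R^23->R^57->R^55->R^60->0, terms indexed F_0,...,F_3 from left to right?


chi = sum (-1)^i * rank:
(-1)^0*23=23
(-1)^1*57=-57
(-1)^2*55=55
(-1)^3*60=-60
chi=-39


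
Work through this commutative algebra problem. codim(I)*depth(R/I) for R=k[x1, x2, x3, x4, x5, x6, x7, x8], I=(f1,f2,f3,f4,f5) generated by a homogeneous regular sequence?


codim=5, depth=dim(R/I)=8-5=3
Product=5*3=15


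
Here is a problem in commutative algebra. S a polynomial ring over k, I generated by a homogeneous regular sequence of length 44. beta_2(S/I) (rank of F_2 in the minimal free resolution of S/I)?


Regular sequence => Koszul complex is the minimal free resolution.
Syz_1 minimally generated by Koszul relations f_i*e_j - f_j*e_i (i<j): mu(Syz_1) = beta_2 = C(m,2) = m(m-1)/2
m=44
44*43/2 = 946


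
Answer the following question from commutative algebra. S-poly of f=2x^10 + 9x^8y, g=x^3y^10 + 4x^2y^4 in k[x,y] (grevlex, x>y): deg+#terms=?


LT(f)=2x^10, LT(g)=x^3y^10
lcm(LM)=x^10y^10
S(f,g) (scaled by 2 to clear denominators) = y^10*f - 2x^7*g = 9x^8y^11 - 8x^9y^4
2 terms, deg 19.
19+2=21


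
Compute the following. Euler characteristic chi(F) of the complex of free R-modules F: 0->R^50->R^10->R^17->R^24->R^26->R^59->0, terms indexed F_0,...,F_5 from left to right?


chi = sum (-1)^i * rank:
(-1)^0*50=50
(-1)^1*10=-10
(-1)^2*17=17
(-1)^3*24=-24
(-1)^4*26=26
(-1)^5*59=-59
chi=0


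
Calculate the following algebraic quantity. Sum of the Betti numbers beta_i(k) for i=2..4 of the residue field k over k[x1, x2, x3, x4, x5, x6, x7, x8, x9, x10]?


Koszul resolution: beta_i(k)=C(n,i), n=10
C(10,2)=45, C(10,3)=120, C(10,4)=210
Sum=375


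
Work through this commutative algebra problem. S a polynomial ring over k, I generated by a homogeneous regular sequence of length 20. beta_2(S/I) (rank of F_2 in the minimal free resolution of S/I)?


Regular sequence => Koszul complex is the minimal free resolution.
Syz_1 minimally generated by Koszul relations f_i*e_j - f_j*e_i (i<j): mu(Syz_1) = beta_2 = C(m,2) = m(m-1)/2
m=20
20*19/2 = 190


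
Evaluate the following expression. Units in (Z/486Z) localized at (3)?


Local ring = Z/243Z.
phi(243) = 3^4*(3-1) = 162


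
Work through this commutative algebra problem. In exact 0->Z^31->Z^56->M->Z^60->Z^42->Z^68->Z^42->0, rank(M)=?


Alt sum=0:
(-1)^0*31 + (-1)^1*56 + (-1)^2*? + (-1)^3*60 + (-1)^4*42 + (-1)^5*68 + (-1)^6*42=0
rank(M)=69


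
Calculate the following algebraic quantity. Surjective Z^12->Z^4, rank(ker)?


rank(ker) = 12-4 = 8


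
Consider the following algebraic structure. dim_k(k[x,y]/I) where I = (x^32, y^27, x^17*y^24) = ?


k[x,y]/I, I = (x^32, y^27, x^17*y^24)
Rect: 32x27=864. Corner: (32-17)x(27-24)=45.
dim = 864-45 = 819


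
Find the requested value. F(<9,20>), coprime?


gcd(9,20)=1 => F=ab-a-b=9*20-9-20=180-29=151


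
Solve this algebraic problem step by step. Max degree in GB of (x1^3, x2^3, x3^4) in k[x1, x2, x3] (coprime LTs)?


Pure powers, coprime LTs => already GB.
Degrees: 3, 3, 4
Max=4


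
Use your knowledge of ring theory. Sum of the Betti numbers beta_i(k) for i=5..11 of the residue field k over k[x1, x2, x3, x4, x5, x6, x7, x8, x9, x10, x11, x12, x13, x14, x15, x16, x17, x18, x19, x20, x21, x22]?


Koszul resolution: beta_i(k)=C(n,i), n=22
C(22,5)=26334, C(22,6)=74613, C(22,7)=170544, C(22,8)=319770, C(22,9)=497420, C(22,10)=646646, C(22,11)=705432
Sum=2440759


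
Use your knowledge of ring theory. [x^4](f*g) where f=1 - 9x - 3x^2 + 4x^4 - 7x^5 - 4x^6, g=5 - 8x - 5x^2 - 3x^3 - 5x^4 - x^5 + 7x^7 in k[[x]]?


[x^4] = sum a_i*b_j, i+j=4
  1*-5=-5
  -9*-3=27
  -3*-5=15
  4*5=20
Sum=57


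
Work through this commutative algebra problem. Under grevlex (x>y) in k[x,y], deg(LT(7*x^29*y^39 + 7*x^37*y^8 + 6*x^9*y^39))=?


LT: 7*x^29*y^39
deg_x=29, deg_y=39
Total=29+39=68


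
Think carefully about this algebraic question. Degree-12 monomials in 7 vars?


C(d+n-1,n-1)=C(18,6)=18564


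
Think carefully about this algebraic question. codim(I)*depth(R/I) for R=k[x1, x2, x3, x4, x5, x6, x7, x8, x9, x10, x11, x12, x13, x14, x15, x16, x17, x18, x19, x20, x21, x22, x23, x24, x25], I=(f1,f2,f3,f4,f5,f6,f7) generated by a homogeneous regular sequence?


codim=7, depth=dim(R/I)=25-7=18
Product=7*18=126


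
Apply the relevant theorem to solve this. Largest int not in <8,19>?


gcd(8,19)=1 => F=ab-a-b=8*19-8-19=152-27=125


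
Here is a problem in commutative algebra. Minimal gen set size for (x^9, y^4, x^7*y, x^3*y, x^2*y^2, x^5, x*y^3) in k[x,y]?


Remove redundant (divisible by others).
x^9 redundant.
x^7*y redundant.
Min: x^5, x^3*y, x^2*y^2, x*y^3, y^4
Count=5


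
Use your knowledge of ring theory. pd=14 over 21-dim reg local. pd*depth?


pd+depth=21
depth=21-14=7
pd*depth=14*7=98


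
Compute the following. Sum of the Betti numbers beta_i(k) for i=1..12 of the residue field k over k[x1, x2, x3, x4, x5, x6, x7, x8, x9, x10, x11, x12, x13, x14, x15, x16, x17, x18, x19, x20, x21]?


Koszul resolution: beta_i(k)=C(n,i), n=21
C(21,1)=21, C(21,2)=210, C(21,3)=1330, C(21,4)=5985, C(21,5)=20349, C(21,6)=54264, C(21,7)=116280, C(21,8)=203490, C(21,9)=293930, C(21,10)=352716, C(21,11)=352716, C(21,12)=293930
Sum=1695221


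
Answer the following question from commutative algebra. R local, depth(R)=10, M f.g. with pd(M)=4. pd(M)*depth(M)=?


pd+depth=10
depth=10-4=6
pd*depth=4*6=24


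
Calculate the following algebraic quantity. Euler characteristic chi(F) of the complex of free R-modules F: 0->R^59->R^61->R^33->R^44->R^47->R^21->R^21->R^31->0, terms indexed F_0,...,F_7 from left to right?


chi = sum (-1)^i * rank:
(-1)^0*59=59
(-1)^1*61=-61
(-1)^2*33=33
(-1)^3*44=-44
(-1)^4*47=47
(-1)^5*21=-21
(-1)^6*21=21
(-1)^7*31=-31
chi=3


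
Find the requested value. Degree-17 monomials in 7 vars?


C(d+n-1,n-1)=C(23,6)=100947


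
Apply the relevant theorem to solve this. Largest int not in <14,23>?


gcd(14,23)=1 => F=ab-a-b=14*23-14-23=322-37=285


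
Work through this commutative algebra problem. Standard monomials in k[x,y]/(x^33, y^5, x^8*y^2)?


k[x,y]/I, I = (x^33, y^5, x^8*y^2)
Rect: 33x5=165. Corner: (33-8)x(5-2)=75.
dim = 165-75 = 90


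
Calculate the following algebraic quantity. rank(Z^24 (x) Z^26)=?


rank(M(x)N) = rank(M)*rank(N)
24*26 = 624


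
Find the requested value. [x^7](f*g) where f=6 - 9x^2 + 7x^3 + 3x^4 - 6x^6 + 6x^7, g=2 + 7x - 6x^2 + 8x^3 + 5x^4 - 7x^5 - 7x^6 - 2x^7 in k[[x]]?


[x^7] = sum a_i*b_j, i+j=7
  6*-2=-12
  -9*-7=63
  7*5=35
  3*8=24
  -6*7=-42
  6*2=12
Sum=80


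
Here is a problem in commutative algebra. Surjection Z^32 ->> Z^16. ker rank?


rank(ker) = 32-16 = 16


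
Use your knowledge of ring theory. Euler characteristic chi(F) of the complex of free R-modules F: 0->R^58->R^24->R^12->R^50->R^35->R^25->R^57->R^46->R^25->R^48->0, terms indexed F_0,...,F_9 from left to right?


chi = sum (-1)^i * rank:
(-1)^0*58=58
(-1)^1*24=-24
(-1)^2*12=12
(-1)^3*50=-50
(-1)^4*35=35
(-1)^5*25=-25
(-1)^6*57=57
(-1)^7*46=-46
(-1)^8*25=25
(-1)^9*48=-48
chi=-6


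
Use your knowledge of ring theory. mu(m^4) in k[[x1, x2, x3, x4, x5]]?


C(n+d-1,d)=C(8,4)=70


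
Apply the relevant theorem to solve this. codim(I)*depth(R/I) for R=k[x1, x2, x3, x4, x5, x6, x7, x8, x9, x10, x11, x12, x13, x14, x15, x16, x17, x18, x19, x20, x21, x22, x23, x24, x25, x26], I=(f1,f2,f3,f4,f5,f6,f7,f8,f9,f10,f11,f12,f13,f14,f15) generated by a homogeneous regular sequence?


codim=15, depth=dim(R/I)=26-15=11
Product=15*11=165


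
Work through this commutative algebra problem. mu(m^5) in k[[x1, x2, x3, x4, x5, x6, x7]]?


C(n+d-1,d)=C(11,5)=462


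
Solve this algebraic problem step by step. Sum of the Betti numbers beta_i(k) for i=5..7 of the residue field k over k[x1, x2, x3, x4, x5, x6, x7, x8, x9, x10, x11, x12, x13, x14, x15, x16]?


Koszul resolution: beta_i(k)=C(n,i), n=16
C(16,5)=4368, C(16,6)=8008, C(16,7)=11440
Sum=23816


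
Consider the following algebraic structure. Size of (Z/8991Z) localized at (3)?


3-primary part: 8991=3^5*37
Size=3^5=243


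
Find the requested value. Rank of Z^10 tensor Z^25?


rank(M(x)N) = rank(M)*rank(N)
10*25 = 250


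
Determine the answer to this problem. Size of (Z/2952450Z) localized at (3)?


3-primary part: 2952450=3^10*50
Size=3^10=59049


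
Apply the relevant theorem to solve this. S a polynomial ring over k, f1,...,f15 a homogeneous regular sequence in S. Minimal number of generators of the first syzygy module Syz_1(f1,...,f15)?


Regular sequence => Koszul complex is the minimal free resolution.
Syz_1 minimally generated by Koszul relations f_i*e_j - f_j*e_i (i<j): mu(Syz_1) = beta_2 = C(m,2) = m(m-1)/2
m=15
15*14/2 = 105


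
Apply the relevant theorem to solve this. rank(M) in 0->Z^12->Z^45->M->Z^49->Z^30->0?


Alt sum=0:
(-1)^0*12 + (-1)^1*45 + (-1)^2*? + (-1)^3*49 + (-1)^4*30=0
rank(M)=52


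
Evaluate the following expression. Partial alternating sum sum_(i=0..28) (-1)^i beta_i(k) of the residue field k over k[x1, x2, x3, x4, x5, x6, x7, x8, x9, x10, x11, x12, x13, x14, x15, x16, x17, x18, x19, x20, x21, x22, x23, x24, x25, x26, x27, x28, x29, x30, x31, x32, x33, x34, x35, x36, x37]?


Koszul resolution: beta_i(k)=C(n,i), n=37
sum_(i=0..p) (-1)^i C(n,i) = (-1)^p C(n-1,p)
(-1)^28*C(36,28) = (-1)^28*30260340 = 30260340


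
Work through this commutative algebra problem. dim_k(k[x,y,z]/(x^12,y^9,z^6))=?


Basis: x^iy^jz^k, i<12,j<9,k<6
12*9*6=648


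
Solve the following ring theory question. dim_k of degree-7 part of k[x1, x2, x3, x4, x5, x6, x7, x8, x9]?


C(d+n-1,n-1)=C(15,8)=6435


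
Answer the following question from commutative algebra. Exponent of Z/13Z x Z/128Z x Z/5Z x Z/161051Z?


Exponent = lcm of the cyclic orders; pairwise coprime => product.
13^1*2^7*5^1*11^5=13*128*5*161051=1339944320


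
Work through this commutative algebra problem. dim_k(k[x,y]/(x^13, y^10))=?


Basis: x^i*y^j, i<13, j<10
13*10=130


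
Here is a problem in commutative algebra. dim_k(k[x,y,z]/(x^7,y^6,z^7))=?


Basis: x^iy^jz^k, i<7,j<6,k<7
7*6*7=294


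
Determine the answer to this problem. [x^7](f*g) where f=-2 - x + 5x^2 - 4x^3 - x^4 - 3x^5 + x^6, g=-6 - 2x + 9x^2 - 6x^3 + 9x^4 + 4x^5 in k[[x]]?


[x^7] = sum a_i*b_j, i+j=7
  5*4=20
  -4*9=-36
  -1*-6=6
  -3*9=-27
  1*-2=-2
Sum=-39


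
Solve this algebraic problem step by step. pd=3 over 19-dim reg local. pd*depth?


pd+depth=19
depth=19-3=16
pd*depth=3*16=48


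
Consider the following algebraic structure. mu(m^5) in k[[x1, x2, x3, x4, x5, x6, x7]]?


C(n+d-1,d)=C(11,5)=462


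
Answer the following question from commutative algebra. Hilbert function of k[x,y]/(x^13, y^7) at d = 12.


k[x,y], I = (x^13, y^7), d = 12
Need i < 13 and d-i < 7.
Range: 6 <= i <= 12.
H(12) = 7


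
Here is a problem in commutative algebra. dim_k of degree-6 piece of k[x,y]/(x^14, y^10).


k[x,y], I = (x^14, y^10), d = 6
Need i < 14 and d-i < 10.
Range: 0 <= i <= 6.
H(6) = 7


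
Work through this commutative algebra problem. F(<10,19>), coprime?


gcd(10,19)=1 => F=ab-a-b=10*19-10-19=190-29=161


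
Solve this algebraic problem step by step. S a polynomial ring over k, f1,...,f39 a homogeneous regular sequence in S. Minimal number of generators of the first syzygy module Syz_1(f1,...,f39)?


Regular sequence => Koszul complex is the minimal free resolution.
Syz_1 minimally generated by Koszul relations f_i*e_j - f_j*e_i (i<j): mu(Syz_1) = beta_2 = C(m,2) = m(m-1)/2
m=39
39*38/2 = 741


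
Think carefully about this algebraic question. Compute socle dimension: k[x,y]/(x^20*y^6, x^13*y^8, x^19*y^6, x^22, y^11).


Socle = ann(m) = span of standard monomials u with x*u, y*u in I (staircase corners).
Redundant generators: x^20*y^6
Minimal generators: x^22, x^19*y^6, x^13*y^8, y^11
Corners: x^12y^10, x^18y^7, x^21y^5
Socle dim=3


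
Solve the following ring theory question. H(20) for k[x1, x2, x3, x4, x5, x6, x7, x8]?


C(d+n-1,n-1)=C(27,7)=888030


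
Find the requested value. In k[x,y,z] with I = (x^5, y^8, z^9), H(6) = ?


Need i<5, j<8, k<9 with i+j+k=6.
For each i, j ranges over max(0,6-i-8)..min(7,6-i):
  i=0: j in [0,6] -> 7
  i=1: j in [0,5] -> 6
  i=2: j in [0,4] -> 5
  i=3: j in [0,3] -> 4
  i=4: j in [0,2] -> 3
H(6) = 7+6+5+4+3 = 25


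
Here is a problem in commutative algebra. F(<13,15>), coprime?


gcd(13,15)=1 => F=ab-a-b=13*15-13-15=195-28=167


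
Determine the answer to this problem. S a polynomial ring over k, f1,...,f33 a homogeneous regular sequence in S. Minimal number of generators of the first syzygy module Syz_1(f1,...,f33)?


Regular sequence => Koszul complex is the minimal free resolution.
Syz_1 minimally generated by Koszul relations f_i*e_j - f_j*e_i (i<j): mu(Syz_1) = beta_2 = C(m,2) = m(m-1)/2
m=33
33*32/2 = 528


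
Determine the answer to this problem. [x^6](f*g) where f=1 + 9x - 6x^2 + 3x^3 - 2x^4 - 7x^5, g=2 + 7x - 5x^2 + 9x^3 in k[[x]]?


[x^6] = sum a_i*b_j, i+j=6
  3*9=27
  -2*-5=10
  -7*7=-49
Sum=-12


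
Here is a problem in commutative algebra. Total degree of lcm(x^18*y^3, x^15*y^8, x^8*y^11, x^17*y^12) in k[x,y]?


lcm = componentwise max:
x: max(18,15,8,17)=18
y: max(3,8,11,12)=12
Total=18+12=30


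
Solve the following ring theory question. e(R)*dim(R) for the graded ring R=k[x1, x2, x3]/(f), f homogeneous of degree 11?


e(R)=deg(f)=11, dim(R)=3-1=2
e*dim=11*2=22


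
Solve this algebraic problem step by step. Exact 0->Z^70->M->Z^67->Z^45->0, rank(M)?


Alt sum=0:
(-1)^0*70 + (-1)^1*? + (-1)^2*67 + (-1)^3*45=0
rank(M)=92


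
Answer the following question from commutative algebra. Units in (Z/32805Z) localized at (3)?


Local ring = Z/6561Z.
phi(6561) = 3^7*(3-1) = 4374


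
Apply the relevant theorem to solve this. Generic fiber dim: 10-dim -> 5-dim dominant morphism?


dim(fiber)=dim(X)-dim(Y)=10-5=5


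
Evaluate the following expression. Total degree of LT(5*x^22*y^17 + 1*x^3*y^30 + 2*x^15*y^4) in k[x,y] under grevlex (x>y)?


LT: 5*x^22*y^17
deg_x=22, deg_y=17
Total=22+17=39


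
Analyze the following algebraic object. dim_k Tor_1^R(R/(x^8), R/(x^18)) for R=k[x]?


Tor_1(R/I,R/J)=(I cap J)/IJ=(x^18)/(x^26)
dim=26-18=min(8,18)=8


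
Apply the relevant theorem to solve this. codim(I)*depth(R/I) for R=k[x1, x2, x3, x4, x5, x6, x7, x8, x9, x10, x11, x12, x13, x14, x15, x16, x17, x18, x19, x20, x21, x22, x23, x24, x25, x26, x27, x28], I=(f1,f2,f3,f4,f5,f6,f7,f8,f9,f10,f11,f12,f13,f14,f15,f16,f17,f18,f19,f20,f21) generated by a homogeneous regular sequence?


codim=21, depth=dim(R/I)=28-21=7
Product=21*7=147


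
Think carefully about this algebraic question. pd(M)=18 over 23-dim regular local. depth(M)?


pd+depth=depth(R)=23
depth=23-18=5


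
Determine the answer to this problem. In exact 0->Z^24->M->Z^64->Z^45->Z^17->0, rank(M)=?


Alt sum=0:
(-1)^0*24 + (-1)^1*? + (-1)^2*64 + (-1)^3*45 + (-1)^4*17=0
rank(M)=60


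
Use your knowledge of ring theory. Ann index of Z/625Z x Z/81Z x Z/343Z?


Exponent = lcm of the cyclic orders; pairwise coprime => product.
5^4*3^4*7^3=625*81*343=17364375


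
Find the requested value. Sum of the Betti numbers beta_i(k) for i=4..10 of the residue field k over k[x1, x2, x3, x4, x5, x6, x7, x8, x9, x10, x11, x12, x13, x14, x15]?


Koszul resolution: beta_i(k)=C(n,i), n=15
C(15,4)=1365, C(15,5)=3003, C(15,6)=5005, C(15,7)=6435, C(15,8)=6435, C(15,9)=5005, C(15,10)=3003
Sum=30251


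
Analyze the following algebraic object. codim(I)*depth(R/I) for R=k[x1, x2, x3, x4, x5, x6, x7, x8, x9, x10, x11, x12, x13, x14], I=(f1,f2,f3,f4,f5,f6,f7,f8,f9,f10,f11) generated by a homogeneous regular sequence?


codim=11, depth=dim(R/I)=14-11=3
Product=11*3=33


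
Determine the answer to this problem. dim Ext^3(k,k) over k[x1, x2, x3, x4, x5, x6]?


C(n,i)=C(6,3)=20


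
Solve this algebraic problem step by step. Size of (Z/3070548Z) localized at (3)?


3-primary part: 3070548=3^10*52
Size=3^10=59049


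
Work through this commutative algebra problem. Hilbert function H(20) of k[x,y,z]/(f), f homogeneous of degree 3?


C(22,2)-C(19,2)=231-171=60


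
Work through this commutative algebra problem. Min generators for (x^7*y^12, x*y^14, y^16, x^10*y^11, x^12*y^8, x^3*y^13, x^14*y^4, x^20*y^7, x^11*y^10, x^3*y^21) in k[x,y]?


Remove redundant (divisible by others).
x^20*y^7 redundant.
x^3*y^21 redundant.
Min: x^14*y^4, x^12*y^8, x^11*y^10, x^10*y^11, x^7*y^12, x^3*y^13, x*y^14, y^16
Count=8


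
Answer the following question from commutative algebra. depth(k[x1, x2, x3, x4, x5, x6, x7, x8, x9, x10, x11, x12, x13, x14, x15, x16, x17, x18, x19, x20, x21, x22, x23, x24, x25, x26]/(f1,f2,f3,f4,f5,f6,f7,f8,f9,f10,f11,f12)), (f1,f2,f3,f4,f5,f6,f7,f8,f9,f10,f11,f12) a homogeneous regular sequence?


depth(R)=26
depth(R/I)=26-12=14


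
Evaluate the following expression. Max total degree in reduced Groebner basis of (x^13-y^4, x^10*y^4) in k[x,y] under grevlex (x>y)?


LT(f1)=x^13, LT(f2)=x^10y^4, lcm=x^13y^4
S(f1,f2) = y^4*f1 - x^3*f2 = -y^8
Reduced GB = {f1, f2, y^8}; degrees 13, 14, 8
Max = 14


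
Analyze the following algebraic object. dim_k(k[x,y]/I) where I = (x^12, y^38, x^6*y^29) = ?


k[x,y]/I, I = (x^12, y^38, x^6*y^29)
Rect: 12x38=456. Corner: (12-6)x(38-29)=54.
dim = 456-54 = 402


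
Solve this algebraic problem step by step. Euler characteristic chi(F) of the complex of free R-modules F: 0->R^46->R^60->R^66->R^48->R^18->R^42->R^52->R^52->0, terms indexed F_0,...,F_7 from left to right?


chi = sum (-1)^i * rank:
(-1)^0*46=46
(-1)^1*60=-60
(-1)^2*66=66
(-1)^3*48=-48
(-1)^4*18=18
(-1)^5*42=-42
(-1)^6*52=52
(-1)^7*52=-52
chi=-20


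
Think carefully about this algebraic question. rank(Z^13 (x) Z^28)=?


rank(M(x)N) = rank(M)*rank(N)
13*28 = 364


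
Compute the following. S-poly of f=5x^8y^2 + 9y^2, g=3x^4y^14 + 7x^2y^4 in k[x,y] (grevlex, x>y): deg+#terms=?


LT(f)=5x^8y^2, LT(g)=3x^4y^14
lcm(LM)=x^8y^14
S(f,g) (scaled by 15 to clear denominators) = 3y^12*f - 5x^4*g = 27y^14 - 35x^6y^4
2 terms, deg 14.
14+2=16


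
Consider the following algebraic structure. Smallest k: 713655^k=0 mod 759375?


713655^k mod 759375:
k=1: 713655
k=2: 518400
k=3: 364500
k=4: 303750
k=5: 0
First zero at k = 5


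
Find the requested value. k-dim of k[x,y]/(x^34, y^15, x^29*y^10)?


k[x,y]/I, I = (x^34, y^15, x^29*y^10)
Rect: 34x15=510. Corner: (34-29)x(15-10)=25.
dim = 510-25 = 485


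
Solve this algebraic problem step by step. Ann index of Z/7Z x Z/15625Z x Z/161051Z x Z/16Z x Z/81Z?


Exponent = lcm of the cyclic orders; pairwise coprime => product.
7^1*5^6*11^5*2^4*3^4=7*15625*161051*16*81=22828979250000


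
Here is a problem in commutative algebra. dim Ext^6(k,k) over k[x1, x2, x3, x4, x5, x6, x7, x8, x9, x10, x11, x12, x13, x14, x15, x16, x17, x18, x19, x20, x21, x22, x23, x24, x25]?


C(n,i)=C(25,6)=177100


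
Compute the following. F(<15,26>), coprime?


gcd(15,26)=1 => F=ab-a-b=15*26-15-26=390-41=349


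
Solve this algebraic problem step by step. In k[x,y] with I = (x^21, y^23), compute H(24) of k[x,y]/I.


k[x,y], I = (x^21, y^23), d = 24
Need i < 21 and d-i < 23.
Range: 2 <= i <= 20.
H(24) = 19


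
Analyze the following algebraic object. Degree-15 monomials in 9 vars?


C(d+n-1,n-1)=C(23,8)=490314


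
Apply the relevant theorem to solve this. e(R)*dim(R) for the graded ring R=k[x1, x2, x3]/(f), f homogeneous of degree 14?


e(R)=deg(f)=14, dim(R)=3-1=2
e*dim=14*2=28


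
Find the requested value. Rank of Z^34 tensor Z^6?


rank(M(x)N) = rank(M)*rank(N)
34*6 = 204


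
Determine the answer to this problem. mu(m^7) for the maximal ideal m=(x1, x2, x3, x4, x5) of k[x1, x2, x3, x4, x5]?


Graded Nakayama: mu(m^d) = dim_k (m^d/m^(d+1)) = #degree-7 monomials in 5 vars
C(n+d-1,d)=C(11,7)=330


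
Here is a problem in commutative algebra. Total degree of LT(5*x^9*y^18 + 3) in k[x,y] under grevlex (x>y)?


LT: 5*x^9*y^18
deg_x=9, deg_y=18
Total=9+18=27


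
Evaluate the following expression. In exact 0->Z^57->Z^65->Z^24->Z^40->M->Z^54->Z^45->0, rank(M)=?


Alt sum=0:
(-1)^0*57 + (-1)^1*65 + (-1)^2*24 + (-1)^3*40 + (-1)^4*? + (-1)^5*54 + (-1)^6*45=0
rank(M)=33


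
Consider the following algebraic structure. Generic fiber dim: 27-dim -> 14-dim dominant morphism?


dim(fiber)=dim(X)-dim(Y)=27-14=13


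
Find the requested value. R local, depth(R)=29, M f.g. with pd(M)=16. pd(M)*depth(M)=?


pd+depth=29
depth=29-16=13
pd*depth=16*13=208


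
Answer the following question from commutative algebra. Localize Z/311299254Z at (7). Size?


7-primary part: 311299254=7^8*54
Size=7^8=5764801


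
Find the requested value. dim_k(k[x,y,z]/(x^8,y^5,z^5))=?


Basis: x^iy^jz^k, i<8,j<5,k<5
8*5*5=200


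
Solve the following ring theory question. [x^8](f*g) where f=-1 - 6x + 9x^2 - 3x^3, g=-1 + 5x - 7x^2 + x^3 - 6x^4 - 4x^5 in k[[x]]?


[x^8] = sum a_i*b_j, i+j=8
  -3*-4=12
Sum=12


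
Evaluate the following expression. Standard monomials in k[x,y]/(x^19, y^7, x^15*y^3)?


k[x,y]/I, I = (x^19, y^7, x^15*y^3)
Rect: 19x7=133. Corner: (19-15)x(7-3)=16.
dim = 133-16 = 117


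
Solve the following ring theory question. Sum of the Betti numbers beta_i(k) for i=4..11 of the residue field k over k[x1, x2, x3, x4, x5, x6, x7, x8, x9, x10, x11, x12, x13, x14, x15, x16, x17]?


Koszul resolution: beta_i(k)=C(n,i), n=17
C(17,4)=2380, C(17,5)=6188, C(17,6)=12376, C(17,7)=19448, C(17,8)=24310, C(17,9)=24310, C(17,10)=19448, C(17,11)=12376
Sum=120836


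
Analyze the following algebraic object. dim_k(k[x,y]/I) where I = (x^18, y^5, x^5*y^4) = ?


k[x,y]/I, I = (x^18, y^5, x^5*y^4)
Rect: 18x5=90. Corner: (18-5)x(5-4)=13.
dim = 90-13 = 77


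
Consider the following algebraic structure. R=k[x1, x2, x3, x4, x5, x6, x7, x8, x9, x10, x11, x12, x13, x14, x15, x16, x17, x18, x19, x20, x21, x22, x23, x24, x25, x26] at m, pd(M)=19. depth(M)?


pd+depth=depth(R)=26
depth=26-19=7


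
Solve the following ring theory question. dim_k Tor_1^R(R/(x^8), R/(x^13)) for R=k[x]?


Tor_1(R/I,R/J)=(I cap J)/IJ=(x^13)/(x^21)
dim=21-13=min(8,13)=8


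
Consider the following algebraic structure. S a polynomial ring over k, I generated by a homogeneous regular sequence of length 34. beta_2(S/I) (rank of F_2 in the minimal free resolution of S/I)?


Regular sequence => Koszul complex is the minimal free resolution.
Syz_1 minimally generated by Koszul relations f_i*e_j - f_j*e_i (i<j): mu(Syz_1) = beta_2 = C(m,2) = m(m-1)/2
m=34
34*33/2 = 561


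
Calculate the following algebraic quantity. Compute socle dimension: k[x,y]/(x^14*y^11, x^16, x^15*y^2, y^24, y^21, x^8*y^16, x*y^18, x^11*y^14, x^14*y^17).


Socle = ann(m) = span of standard monomials u with x*u, y*u in I (staircase corners).
Redundant generators: x^14*y^17, y^24
Minimal generators: x^16, x^15*y^2, x^14*y^11, x^11*y^14, x^8*y^16, x*y^18, y^21
Corners: y^20, x^7y^17, x^10y^15, x^13y^13, x^14y^10, x^15y
Socle dim=6


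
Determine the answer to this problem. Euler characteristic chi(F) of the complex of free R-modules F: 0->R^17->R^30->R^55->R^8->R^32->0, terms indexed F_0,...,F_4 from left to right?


chi = sum (-1)^i * rank:
(-1)^0*17=17
(-1)^1*30=-30
(-1)^2*55=55
(-1)^3*8=-8
(-1)^4*32=32
chi=66


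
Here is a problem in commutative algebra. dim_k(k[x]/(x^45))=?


Basis: 1,x,...,x^44
dim=45


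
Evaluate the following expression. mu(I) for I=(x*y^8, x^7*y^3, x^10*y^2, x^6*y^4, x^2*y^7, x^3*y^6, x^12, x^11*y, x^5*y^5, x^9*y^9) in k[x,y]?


Remove redundant (divisible by others).
x^9*y^9 redundant.
Min: x^12, x^11*y, x^10*y^2, x^7*y^3, x^6*y^4, x^5*y^5, x^3*y^6, x^2*y^7, x*y^8
Count=9


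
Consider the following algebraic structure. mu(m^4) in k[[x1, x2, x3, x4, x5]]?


C(n+d-1,d)=C(8,4)=70


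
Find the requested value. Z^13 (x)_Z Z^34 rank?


rank(M(x)N) = rank(M)*rank(N)
13*34 = 442


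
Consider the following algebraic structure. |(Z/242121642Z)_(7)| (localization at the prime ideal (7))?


7-primary part: 242121642=7^9*6
Size=7^9=40353607


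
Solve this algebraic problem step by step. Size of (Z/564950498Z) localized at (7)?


7-primary part: 564950498=7^10*2
Size=7^10=282475249


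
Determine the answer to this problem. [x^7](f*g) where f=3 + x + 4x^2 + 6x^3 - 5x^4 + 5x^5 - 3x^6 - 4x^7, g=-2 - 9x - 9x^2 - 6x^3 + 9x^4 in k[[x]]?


[x^7] = sum a_i*b_j, i+j=7
  6*9=54
  -5*-6=30
  5*-9=-45
  -3*-9=27
  -4*-2=8
Sum=74


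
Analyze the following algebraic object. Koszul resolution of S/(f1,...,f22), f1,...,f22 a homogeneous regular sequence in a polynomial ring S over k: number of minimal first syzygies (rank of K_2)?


Regular sequence => Koszul complex is the minimal free resolution.
Syz_1 minimally generated by Koszul relations f_i*e_j - f_j*e_i (i<j): mu(Syz_1) = beta_2 = C(m,2) = m(m-1)/2
m=22
22*21/2 = 231


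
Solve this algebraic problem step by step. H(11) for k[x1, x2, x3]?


C(d+n-1,n-1)=C(13,2)=78


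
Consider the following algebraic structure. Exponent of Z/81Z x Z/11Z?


Exponent = lcm of the cyclic orders; pairwise coprime => product.
3^4*11^1=81*11=891


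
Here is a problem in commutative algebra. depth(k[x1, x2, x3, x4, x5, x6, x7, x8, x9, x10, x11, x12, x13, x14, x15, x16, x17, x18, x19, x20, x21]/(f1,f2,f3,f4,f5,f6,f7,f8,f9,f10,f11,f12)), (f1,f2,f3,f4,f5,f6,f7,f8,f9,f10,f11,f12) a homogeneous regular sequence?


depth(R)=21
depth(R/I)=21-12=9


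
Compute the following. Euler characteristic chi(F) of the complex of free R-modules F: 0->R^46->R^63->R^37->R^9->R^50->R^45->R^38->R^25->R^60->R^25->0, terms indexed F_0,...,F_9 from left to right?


chi = sum (-1)^i * rank:
(-1)^0*46=46
(-1)^1*63=-63
(-1)^2*37=37
(-1)^3*9=-9
(-1)^4*50=50
(-1)^5*45=-45
(-1)^6*38=38
(-1)^7*25=-25
(-1)^8*60=60
(-1)^9*25=-25
chi=64


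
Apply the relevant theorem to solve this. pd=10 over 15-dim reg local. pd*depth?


pd+depth=15
depth=15-10=5
pd*depth=10*5=50


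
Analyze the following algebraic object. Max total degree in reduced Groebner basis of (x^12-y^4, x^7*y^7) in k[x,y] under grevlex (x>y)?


LT(f1)=x^12, LT(f2)=x^7y^7, lcm=x^12y^7
S(f1,f2) = y^7*f1 - x^5*f2 = -y^11
Reduced GB = {f1, f2, y^11}; degrees 12, 14, 11
Max = 14


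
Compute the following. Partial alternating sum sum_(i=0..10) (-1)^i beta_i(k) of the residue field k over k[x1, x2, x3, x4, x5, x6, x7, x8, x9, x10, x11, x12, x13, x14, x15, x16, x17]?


Koszul resolution: beta_i(k)=C(n,i), n=17
sum_(i=0..p) (-1)^i C(n,i) = (-1)^p C(n-1,p)
(-1)^10*C(16,10) = (-1)^10*8008 = 8008


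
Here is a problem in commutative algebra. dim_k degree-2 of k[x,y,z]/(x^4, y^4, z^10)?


Need i<4, j<4, k<10 with i+j+k=2.
For each i, j ranges over max(0,2-i-9)..min(3,2-i):
  i=0: j in [0,2] -> 3
  i=1: j in [0,1] -> 2
  i=2: j in [0,0] -> 1
H(2) = 3+2+1 = 6


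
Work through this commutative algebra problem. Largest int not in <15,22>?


gcd(15,22)=1 => F=ab-a-b=15*22-15-22=330-37=293


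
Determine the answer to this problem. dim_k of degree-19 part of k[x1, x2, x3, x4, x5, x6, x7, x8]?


C(d+n-1,n-1)=C(26,7)=657800


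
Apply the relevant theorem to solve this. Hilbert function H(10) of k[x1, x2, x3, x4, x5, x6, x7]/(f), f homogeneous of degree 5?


C(16,6)-C(11,6)=8008-462=7546


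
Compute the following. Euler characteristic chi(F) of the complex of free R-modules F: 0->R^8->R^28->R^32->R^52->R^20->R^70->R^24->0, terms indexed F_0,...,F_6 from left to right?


chi = sum (-1)^i * rank:
(-1)^0*8=8
(-1)^1*28=-28
(-1)^2*32=32
(-1)^3*52=-52
(-1)^4*20=20
(-1)^5*70=-70
(-1)^6*24=24
chi=-66


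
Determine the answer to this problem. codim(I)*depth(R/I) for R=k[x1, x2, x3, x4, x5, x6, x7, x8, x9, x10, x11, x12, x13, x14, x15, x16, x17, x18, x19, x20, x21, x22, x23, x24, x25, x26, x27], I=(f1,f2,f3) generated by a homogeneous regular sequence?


codim=3, depth=dim(R/I)=27-3=24
Product=3*24=72


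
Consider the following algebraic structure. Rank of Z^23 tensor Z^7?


rank(M(x)N) = rank(M)*rank(N)
23*7 = 161


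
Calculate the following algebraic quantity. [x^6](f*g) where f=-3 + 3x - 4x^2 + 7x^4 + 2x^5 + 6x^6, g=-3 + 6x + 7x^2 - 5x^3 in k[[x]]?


[x^6] = sum a_i*b_j, i+j=6
  7*7=49
  2*6=12
  6*-3=-18
Sum=43


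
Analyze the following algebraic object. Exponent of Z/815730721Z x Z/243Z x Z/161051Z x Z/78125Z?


Exponent = lcm of the cyclic orders; pairwise coprime => product.
13^8*3^5*11^5*5^7=815730721*243*161051*78125=2494057995977215078125


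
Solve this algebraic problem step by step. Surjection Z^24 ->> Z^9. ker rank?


rank(ker) = 24-9 = 15


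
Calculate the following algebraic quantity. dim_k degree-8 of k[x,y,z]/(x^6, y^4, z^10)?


Need i<6, j<4, k<10 with i+j+k=8.
For each i, j ranges over max(0,8-i-9)..min(3,8-i):
  i=0: j in [0,3] -> 4
  i=1: j in [0,3] -> 4
  i=2: j in [0,3] -> 4
  i=3: j in [0,3] -> 4
  i=4: j in [0,3] -> 4
  i=5: j in [0,3] -> 4
H(8) = 4+4+4+4+4+4 = 24


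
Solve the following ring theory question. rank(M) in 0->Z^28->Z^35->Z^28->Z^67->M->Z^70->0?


Alt sum=0:
(-1)^0*28 + (-1)^1*35 + (-1)^2*28 + (-1)^3*67 + (-1)^4*? + (-1)^5*70=0
rank(M)=116


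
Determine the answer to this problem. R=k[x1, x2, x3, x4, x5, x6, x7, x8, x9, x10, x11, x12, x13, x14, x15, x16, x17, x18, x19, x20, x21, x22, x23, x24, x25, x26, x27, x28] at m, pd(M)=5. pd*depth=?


pd+depth=28
depth=28-5=23
pd*depth=5*23=115


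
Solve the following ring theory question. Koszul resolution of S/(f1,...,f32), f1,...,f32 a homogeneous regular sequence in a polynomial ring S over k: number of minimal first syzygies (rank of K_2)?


Regular sequence => Koszul complex is the minimal free resolution.
Syz_1 minimally generated by Koszul relations f_i*e_j - f_j*e_i (i<j): mu(Syz_1) = beta_2 = C(m,2) = m(m-1)/2
m=32
32*31/2 = 496


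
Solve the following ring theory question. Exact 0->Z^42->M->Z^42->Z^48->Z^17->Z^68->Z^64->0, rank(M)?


Alt sum=0:
(-1)^0*42 + (-1)^1*? + (-1)^2*42 + (-1)^3*48 + (-1)^4*17 + (-1)^5*68 + (-1)^6*64=0
rank(M)=49


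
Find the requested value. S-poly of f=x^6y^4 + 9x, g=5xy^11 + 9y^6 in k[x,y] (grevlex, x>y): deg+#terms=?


LT(f)=x^6y^4, LT(g)=5xy^11
lcm(LM)=x^6y^11
S(f,g) (scaled by 5 to clear denominators) = 5y^7*f - x^5*g = -9x^5y^6 + 45xy^7
2 terms, deg 11.
11+2=13


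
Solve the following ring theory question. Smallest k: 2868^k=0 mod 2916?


2868^k mod 2916:
k=1: 2868
k=2: 2304
k=3: 216
k=4: 1296
k=5: 1944
k=6: 0
First zero at k = 6


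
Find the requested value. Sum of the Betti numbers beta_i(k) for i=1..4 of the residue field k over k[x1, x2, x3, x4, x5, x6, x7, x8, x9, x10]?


Koszul resolution: beta_i(k)=C(n,i), n=10
C(10,1)=10, C(10,2)=45, C(10,3)=120, C(10,4)=210
Sum=385


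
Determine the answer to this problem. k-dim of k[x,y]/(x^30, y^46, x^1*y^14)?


k[x,y]/I, I = (x^30, y^46, x^1*y^14)
Rect: 30x46=1380. Corner: (30-1)x(46-14)=928.
dim = 1380-928 = 452


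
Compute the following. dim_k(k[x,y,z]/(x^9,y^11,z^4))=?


Basis: x^iy^jz^k, i<9,j<11,k<4
9*11*4=396


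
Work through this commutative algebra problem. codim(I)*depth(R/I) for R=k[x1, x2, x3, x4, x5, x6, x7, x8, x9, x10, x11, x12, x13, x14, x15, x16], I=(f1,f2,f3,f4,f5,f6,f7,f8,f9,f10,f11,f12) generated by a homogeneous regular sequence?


codim=12, depth=dim(R/I)=16-12=4
Product=12*4=48


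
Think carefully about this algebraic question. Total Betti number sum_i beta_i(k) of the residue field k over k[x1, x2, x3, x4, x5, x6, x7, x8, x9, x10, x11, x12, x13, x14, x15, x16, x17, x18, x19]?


Koszul resolution: beta_i(k)=C(n,i), n=19
sum_i C(19,i) = 2^19 = 524288


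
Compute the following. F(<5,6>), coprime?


gcd(5,6)=1 => F=ab-a-b=5*6-5-6=30-11=19


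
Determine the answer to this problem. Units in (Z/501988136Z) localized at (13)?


Local ring = Z/62748517Z.
phi(62748517) = 13^6*(13-1) = 57921708


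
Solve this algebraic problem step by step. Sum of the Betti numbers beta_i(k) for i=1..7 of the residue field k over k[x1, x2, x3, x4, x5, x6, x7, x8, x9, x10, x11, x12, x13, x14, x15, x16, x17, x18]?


Koszul resolution: beta_i(k)=C(n,i), n=18
C(18,1)=18, C(18,2)=153, C(18,3)=816, C(18,4)=3060, C(18,5)=8568, C(18,6)=18564, C(18,7)=31824
Sum=63003


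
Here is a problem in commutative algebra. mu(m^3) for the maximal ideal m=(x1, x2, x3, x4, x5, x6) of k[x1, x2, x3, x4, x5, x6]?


Graded Nakayama: mu(m^d) = dim_k (m^d/m^(d+1)) = #degree-3 monomials in 6 vars
C(n+d-1,d)=C(8,3)=56


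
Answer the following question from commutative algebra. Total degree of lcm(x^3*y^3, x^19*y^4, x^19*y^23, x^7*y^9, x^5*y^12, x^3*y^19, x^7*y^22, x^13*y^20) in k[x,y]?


lcm = componentwise max:
x: max(3,19,19,7,5,3,7,13)=19
y: max(3,4,23,9,12,19,22,20)=23
Total=19+23=42


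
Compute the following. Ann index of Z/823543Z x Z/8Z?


Exponent = lcm of the cyclic orders; pairwise coprime => product.
7^7*2^3=823543*8=6588344


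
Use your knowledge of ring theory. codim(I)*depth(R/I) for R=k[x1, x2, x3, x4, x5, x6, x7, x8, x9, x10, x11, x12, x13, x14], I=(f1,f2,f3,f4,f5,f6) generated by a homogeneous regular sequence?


codim=6, depth=dim(R/I)=14-6=8
Product=6*8=48


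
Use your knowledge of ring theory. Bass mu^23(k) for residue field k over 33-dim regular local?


C(n,i)=C(33,23)=92561040


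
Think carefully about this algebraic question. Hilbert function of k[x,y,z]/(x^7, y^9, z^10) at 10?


Need i<7, j<9, k<10 with i+j+k=10.
For each i, j ranges over max(0,10-i-9)..min(8,10-i):
  i=0: j in [1,8] -> 8
  i=1: j in [0,8] -> 9
  i=2: j in [0,8] -> 9
  i=3: j in [0,7] -> 8
  i=4: j in [0,6] -> 7
  i=5: j in [0,5] -> 6
  i=6: j in [0,4] -> 5
H(10) = 8+9+9+8+7+6+5 = 52


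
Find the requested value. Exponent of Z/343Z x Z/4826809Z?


Exponent = lcm of the cyclic orders; pairwise coprime => product.
7^3*13^6=343*4826809=1655595487


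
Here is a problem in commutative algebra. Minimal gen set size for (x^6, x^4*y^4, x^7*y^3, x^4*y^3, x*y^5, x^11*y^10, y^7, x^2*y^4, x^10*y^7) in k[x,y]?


Remove redundant (divisible by others).
x^7*y^3 redundant.
x^4*y^4 redundant.
x^10*y^7 redundant.
x^11*y^10 redundant.
Min: x^6, x^4*y^3, x^2*y^4, x*y^5, y^7
Count=5


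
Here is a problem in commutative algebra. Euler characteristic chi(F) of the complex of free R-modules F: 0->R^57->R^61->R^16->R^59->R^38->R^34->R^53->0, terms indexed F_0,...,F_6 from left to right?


chi = sum (-1)^i * rank:
(-1)^0*57=57
(-1)^1*61=-61
(-1)^2*16=16
(-1)^3*59=-59
(-1)^4*38=38
(-1)^5*34=-34
(-1)^6*53=53
chi=10


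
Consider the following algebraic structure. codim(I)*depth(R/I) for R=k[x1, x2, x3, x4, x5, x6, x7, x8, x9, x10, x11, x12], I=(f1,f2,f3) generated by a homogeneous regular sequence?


codim=3, depth=dim(R/I)=12-3=9
Product=3*9=27


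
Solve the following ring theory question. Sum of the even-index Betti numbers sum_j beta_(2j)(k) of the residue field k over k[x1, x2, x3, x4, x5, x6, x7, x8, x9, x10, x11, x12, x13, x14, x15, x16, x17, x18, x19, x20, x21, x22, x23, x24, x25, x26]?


Koszul resolution: beta_i(k)=C(n,i), n=26
sum_even C(26,i) = 2^(n-1) = 2^25 = 33554432
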